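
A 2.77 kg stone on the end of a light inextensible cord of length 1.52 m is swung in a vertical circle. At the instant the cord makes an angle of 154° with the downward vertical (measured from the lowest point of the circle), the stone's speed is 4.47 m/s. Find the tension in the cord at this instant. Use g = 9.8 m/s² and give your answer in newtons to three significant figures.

12.0 N

Take the radial direction toward the centre of the circle as positive. The component of the weight along the string toward the centre is −mg cos φ (φ measured from the bottom), so Newton's second law along the string gives T − mg cos φ = m v²/r.
cos 154° = -0.8988, so T = m(v²/r + g cos φ) = 2.77 × ((4.47)²/1.52 + 9.8 × -0.8988) = 2.77 × (13.15 + (-8.808)) = 2.77 × 4.337 = 12.01 N.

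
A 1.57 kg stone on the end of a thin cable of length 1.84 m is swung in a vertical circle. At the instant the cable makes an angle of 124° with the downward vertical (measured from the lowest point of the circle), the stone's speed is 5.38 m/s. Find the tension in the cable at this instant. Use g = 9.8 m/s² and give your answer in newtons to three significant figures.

Take the radial direction toward the centre of the circle as positive. The component of the weight along the string toward the centre is −mg cos φ (φ measured from the bottom), so Newton's second law along the string gives T − mg cos φ = m v²/r.
cos 124° = -0.5592, so T = m(v²/r + g cos φ) = 1.57 × ((5.38)²/1.84 + 9.8 × -0.5592) = 1.57 × (15.73 + (-5.480)) = 1.57 × 10.25 = 16.09 N.

16.1 N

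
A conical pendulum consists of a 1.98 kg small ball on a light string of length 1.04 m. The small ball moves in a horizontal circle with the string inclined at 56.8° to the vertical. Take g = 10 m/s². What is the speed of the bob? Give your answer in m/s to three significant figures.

The radius of the circle is r = L sinθ = 1.04 × sin 56.8° = 0.8702 m.
Horizontally T sinθ = mv²/r and vertically T cosθ = mg, so tanθ = v²/(rg).
v = √(r g tanθ) = √(0.8702 × 10.0 × 1.528) = √13.30 = 3.647 m/s.

3.65 m/s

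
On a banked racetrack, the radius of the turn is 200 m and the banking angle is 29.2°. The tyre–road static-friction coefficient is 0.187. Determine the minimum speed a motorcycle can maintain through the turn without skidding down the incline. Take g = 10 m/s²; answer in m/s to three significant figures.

25.9 m/s

At the minimum speed, friction acts up the slope at its limiting value f = μN. Radially (horizontal, toward centre): N sinθ − μN cosθ = mv²/r. Vertically: N cosθ + μN sinθ = mg.
Dividing: v² = r g (sinθ − μcosθ)/(cosθ + μsinθ).
sinθ − μcosθ = 0.4879 − 0.187×0.8729 = 0.3246; cosθ + μsinθ = 0.8729 + 0.187×0.4879 = 0.9642.
v² = 200 × 10.0 × 0.3246/0.9642 = 673.4 m²/s², so v = 25.95 m/s.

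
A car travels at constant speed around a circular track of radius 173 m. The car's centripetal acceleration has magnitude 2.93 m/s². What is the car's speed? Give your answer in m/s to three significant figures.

a_c = v²/r ⇒ v = √(a_c · r) = √(2.93 × 173) = √506.9 = 22.51 m/s.

22.5 m/s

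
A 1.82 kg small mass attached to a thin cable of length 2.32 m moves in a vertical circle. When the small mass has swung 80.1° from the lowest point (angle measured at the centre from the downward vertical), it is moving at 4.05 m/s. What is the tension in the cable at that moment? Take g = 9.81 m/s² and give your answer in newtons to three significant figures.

Take the radial direction toward the centre of the circle as positive. The component of the weight along the string toward the centre is −mg cos φ (φ measured from the bottom), so Newton's second law along the string gives T − mg cos φ = m v²/r.
cos 80.1° = 0.1719, so T = m(v²/r + g cos φ) = 1.82 × ((4.05)²/2.32 + 9.81 × 0.1719) = 1.82 × (7.070 + (1.687)) = 1.82 × 8.757 = 15.94 N.

15.9 N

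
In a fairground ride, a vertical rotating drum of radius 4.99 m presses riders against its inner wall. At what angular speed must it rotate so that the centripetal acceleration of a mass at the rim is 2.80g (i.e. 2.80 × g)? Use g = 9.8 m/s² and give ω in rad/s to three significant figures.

Centripetal acceleration a_c = ω²r. Setting ω²r = 2.80g:
ω = √(2.80g / r) = √(2.80 × 9.8 / 4.99) = √5.499 = 2.345 rad/s.

2.34 rad/s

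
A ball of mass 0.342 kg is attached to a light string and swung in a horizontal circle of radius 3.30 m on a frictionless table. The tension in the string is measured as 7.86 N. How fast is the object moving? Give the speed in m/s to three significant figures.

T = m v²/r ⇒ v = √(T r / m) = √(7.86 × 3.30 / 0.342) = √75.84 = 8.709 m/s.

8.71 m/s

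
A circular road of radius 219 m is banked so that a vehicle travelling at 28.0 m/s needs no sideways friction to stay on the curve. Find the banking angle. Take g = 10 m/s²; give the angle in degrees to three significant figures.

19.7°

For a frictionless banked turn: horizontally N sinθ = mv²/r and vertically N cosθ = mg.
Dividing: tanθ = v²/(r g) = (28.0)²/(219 × 10.0) = 784.0/2190 = 0.3580.
θ = arctan(0.3580) = 19.70°.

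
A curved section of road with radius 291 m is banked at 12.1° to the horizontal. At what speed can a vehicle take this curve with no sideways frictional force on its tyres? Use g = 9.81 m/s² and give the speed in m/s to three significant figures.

On a frictionless banked curve, N sinθ = mv²/r and N cosθ = mg, so tanθ = v²/(rg).
v = √(r g tanθ) = √(291 × 9.81 × tan 12.1°) = √(291 × 9.81 × 0.2144) = √612.0 = 24.74 m/s.

24.7 m/s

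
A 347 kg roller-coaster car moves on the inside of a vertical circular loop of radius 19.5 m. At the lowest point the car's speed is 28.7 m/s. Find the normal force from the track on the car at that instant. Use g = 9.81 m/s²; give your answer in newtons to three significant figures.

18100 N

At the lowest point, N points up (toward the centre) and the weight mg points down (away from the centre), so the net inward force is N − mg = mv²/r.
N = m(v²/r + g) = 347 × ((28.7)²/19.5 + 9.81) = 347 × (42.24 + 9.81) = 347 × 52.05 = 18060 N.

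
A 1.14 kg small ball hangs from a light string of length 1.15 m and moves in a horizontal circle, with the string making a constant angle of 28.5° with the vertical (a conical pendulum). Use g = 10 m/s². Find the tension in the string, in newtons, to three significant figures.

Vertically the bob has no acceleration, so T cosθ = mg.
T = mg/cosθ = 1.14 × 10.0 / cos 28.5° = 11.40/0.8788 = 12.97 N.

13.0 N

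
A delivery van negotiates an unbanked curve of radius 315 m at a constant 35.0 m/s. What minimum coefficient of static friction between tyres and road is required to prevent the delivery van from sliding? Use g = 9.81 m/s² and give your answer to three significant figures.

Friction provides the centripetal force: μ_s m g = m v²/r, so μ_s = v²/(g r) = (35.00)²/(9.81 × 315) = 1225/3090 = 0.3964.

0.396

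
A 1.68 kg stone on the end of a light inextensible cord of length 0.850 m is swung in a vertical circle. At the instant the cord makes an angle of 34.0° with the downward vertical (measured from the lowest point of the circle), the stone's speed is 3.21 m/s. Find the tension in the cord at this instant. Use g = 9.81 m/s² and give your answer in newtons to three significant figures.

34.0 N

Take the radial direction toward the centre of the circle as positive. The component of the weight along the string toward the centre is −mg cos φ (φ measured from the bottom), so Newton's second law along the string gives T − mg cos φ = m v²/r.
cos 34.0° = 0.8290, so T = m(v²/r + g cos φ) = 1.68 × ((3.21)²/0.850 + 9.81 × 0.8290) = 1.68 × (12.12 + (8.133)) = 1.68 × 20.26 = 34.03 N.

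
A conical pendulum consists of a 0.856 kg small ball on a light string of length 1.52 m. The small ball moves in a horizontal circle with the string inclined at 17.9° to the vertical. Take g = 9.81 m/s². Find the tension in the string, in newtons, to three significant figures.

Vertically the bob has no acceleration, so T cosθ = mg.
T = mg/cosθ = 0.856 × 9.81 / cos 17.9° = 8.397/0.9516 = 8.825 N.

8.82 N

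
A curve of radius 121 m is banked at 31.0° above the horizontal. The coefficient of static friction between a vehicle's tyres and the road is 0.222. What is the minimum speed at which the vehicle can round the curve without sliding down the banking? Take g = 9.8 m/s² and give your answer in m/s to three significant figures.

At the minimum speed, friction acts up the slope at its limiting value f = μN. Radially (horizontal, toward centre): N sinθ − μN cosθ = mv²/r. Vertically: N cosθ + μN sinθ = mg.
Dividing: v² = r g (sinθ − μcosθ)/(cosθ + μsinθ).
sinθ − μcosθ = 0.5150 − 0.222×0.8572 = 0.3247; cosθ + μsinθ = 0.8572 + 0.222×0.5150 = 0.9715.
v² = 121 × 9.8 × 0.3247/0.9715 = 396.4 m²/s², so v = 19.91 m/s.

19.9 m/s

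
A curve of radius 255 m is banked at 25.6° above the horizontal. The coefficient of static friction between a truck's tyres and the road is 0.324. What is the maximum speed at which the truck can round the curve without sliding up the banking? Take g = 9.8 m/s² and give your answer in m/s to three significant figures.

At the maximum speed, friction acts down the slope at its limiting value f = μN. Radially (horizontal, toward centre): N sinθ + μN cosθ = mv²/r. Vertically: N cosθ − μN sinθ = mg.
Dividing: v² = r g (sinθ + μcosθ)/(cosθ − μsinθ).
sinθ + μcosθ = 0.4321 + 0.324×0.9018 = 0.7243; cosθ − μsinθ = 0.9018 − 0.324×0.4321 = 0.7618.
v² = 255 × 9.8 × 0.7243/0.7618 = 2376 m²/s², so v = 48.74 m/s.

48.7 m/s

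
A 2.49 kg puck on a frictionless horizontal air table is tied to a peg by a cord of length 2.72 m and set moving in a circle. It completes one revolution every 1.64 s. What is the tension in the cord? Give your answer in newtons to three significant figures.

99.4 N

v = 2πr/T = 2π × 2.72/1.64 = 10.42 m/s.
The tension is the only horizontal force, so it supplies the full centripetal force: T = m v²/r = 2.49 × (10.42)²/2.72 = 2.49 × 108.6/2.72 = 99.41 N.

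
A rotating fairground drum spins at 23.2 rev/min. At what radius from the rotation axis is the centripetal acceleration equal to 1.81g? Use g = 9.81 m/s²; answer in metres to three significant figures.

3.01 m

ω = 23.2 rev/min × 2π/60 = 2.429 rad/s.
a_c = ω²r = 1.81g ⇒ r = 1.81 × 9.81 / (2.429)² = 17.76/5.902 = 3.008 m.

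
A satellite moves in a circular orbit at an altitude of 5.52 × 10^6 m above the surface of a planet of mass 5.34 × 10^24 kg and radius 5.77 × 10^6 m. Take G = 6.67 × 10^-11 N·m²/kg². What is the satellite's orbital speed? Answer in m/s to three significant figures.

5620 m/s

Orbital radius r = R + h = 5.77 × 10^6 + 5.52 × 10^6 = 1.129 × 10^7 m.
Gravity supplies the centripetal force: G M m / r² = m v² / r, so v = √(GM/r).
v = √(6.67 × 10^-11 × 5.34 × 10^24 / 1.129 × 10^7) = √(3.155 × 10^7) = 5617 m/s.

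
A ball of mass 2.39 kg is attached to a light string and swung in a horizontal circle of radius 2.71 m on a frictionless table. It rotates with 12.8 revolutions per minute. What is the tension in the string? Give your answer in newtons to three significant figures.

11.6 N

ω = 12.8 rev/min × 2π/60 = 1.340 rad/s, so v = ωr = 1.340 × 2.71 = 3.633 m/s.
The tension is the only horizontal force, so it supplies the full centripetal force: T = m v²/r = 2.39 × (3.633)²/2.71 = 2.39 × 13.20/2.71 = 11.64 N.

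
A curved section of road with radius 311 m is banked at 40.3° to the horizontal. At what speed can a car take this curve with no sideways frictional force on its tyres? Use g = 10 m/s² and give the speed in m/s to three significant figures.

On a frictionless banked curve, N sinθ = mv²/r and N cosθ = mg, so tanθ = v²/(rg).
v = √(r g tanθ) = √(311 × 10.0 × tan 40.3°) = √(311 × 10.0 × 0.8481) = √2637 = 51.36 m/s.

51.4 m/s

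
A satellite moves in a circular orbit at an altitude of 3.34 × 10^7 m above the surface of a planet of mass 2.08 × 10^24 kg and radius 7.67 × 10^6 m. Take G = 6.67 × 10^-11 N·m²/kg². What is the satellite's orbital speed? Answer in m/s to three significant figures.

1840 m/s

Orbital radius r = R + h = 7.67 × 10^6 + 3.34 × 10^7 = 4.107 × 10^7 m.
Gravity supplies the centripetal force: G M m / r² = m v² / r, so v = √(GM/r).
v = √(6.67 × 10^-11 × 2.08 × 10^24 / 4.107 × 10^7) = √(3.378 × 10^6) = 1838 m/s.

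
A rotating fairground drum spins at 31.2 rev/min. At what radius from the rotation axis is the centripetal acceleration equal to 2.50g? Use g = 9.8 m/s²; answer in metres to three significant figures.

2.30 m

ω = 31.2 rev/min × 2π/60 = 3.267 rad/s.
a_c = ω²r = 2.50g ⇒ r = 2.50 × 9.8 / (3.267)² = 24.50/10.67 = 2.295 m.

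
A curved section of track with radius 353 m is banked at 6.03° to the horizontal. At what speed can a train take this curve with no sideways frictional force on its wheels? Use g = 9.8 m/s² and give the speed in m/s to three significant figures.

19.1 m/s

On a frictionless banked curve, N sinθ = mv²/r and N cosθ = mg, so tanθ = v²/(rg).
v = √(r g tanθ) = √(353 × 9.8 × tan 6.03°) = √(353 × 9.8 × 0.1056) = √365.4 = 19.12 m/s.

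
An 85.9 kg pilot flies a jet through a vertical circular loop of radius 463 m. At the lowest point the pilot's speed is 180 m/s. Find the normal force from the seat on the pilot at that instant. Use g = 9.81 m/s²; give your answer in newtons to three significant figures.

At the lowest point, N points up (toward the centre) and the weight mg points down (away from the centre), so the net inward force is N − mg = mv²/r.
N = m(v²/r + g) = 85.9 × ((180)²/463 + 9.81) = 85.9 × (69.98 + 9.81) = 85.9 × 79.79 = 6854 N.

6850 N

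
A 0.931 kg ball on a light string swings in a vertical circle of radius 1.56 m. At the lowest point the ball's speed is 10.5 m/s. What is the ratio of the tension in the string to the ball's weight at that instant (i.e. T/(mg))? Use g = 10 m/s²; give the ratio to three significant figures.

At the bottom, T − mg = mv²/r, so T = m(v²/r + g) and T/(mg) = v²/(rg) + 1 = (10.5)²/(1.56 × 10.0) + 1 = 7.067 + 1 = 8.067.

8.07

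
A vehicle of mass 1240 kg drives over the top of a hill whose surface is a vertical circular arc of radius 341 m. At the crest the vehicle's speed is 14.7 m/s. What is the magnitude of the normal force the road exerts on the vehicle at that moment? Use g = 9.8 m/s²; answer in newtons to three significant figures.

11400 N

At the crest the centripetal acceleration points downward (toward the centre of the arc), so mg − N = mv²/r.
N = m(g − v²/r) = 1240 × (9.8 − (14.7)²/341) = 1240 × (9.8 − 0.6337) = 1240 × 9.166 = 11370 N.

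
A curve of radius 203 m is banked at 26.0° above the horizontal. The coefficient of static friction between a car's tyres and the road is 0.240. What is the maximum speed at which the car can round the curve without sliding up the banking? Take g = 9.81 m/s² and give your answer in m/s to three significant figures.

40.5 m/s

At the maximum speed, friction acts down the slope at its limiting value f = μN. Radially (horizontal, toward centre): N sinθ + μN cosθ = mv²/r. Vertically: N cosθ − μN sinθ = mg.
Dividing: v² = r g (sinθ + μcosθ)/(cosθ − μsinθ).
sinθ + μcosθ = 0.4384 + 0.240×0.8988 = 0.6541; cosθ − μsinθ = 0.8988 − 0.240×0.4384 = 0.7936.
v² = 203 × 9.81 × 0.6541/0.7936 = 1641 m²/s², so v = 40.51 m/s.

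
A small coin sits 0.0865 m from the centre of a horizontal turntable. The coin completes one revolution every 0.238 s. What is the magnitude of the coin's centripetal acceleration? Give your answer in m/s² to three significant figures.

60.3 m/s²

v = 2πr/T = 2π × 0.0865/0.238 = 2.284 m/s.
a_c = v²/r = (2.284)²/0.0865 = 5.215/0.0865 = 60.29 m/s².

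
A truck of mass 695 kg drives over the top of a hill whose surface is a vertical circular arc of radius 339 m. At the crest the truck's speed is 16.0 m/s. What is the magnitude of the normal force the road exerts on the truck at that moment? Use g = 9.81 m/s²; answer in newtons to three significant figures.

At the crest the centripetal acceleration points downward (toward the centre of the arc), so mg − N = mv²/r.
N = m(g − v²/r) = 695 × (9.81 − (16.0)²/339) = 695 × (9.81 − 0.7552) = 695 × 9.055 = 6293 N.

6290 N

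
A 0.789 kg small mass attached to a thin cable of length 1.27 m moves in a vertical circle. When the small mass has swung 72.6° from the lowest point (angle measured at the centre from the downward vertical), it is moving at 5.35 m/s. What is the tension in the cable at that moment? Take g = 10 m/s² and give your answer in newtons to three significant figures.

20.1 N

Take the radial direction toward the centre of the circle as positive. The component of the weight along the string toward the centre is −mg cos φ (φ measured from the bottom), so Newton's second law along the string gives T − mg cos φ = m v²/r.
cos 72.6° = 0.2990, so T = m(v²/r + g cos φ) = 0.789 × ((5.35)²/1.27 + 10.0 × 0.2990) = 0.789 × (22.54 + (2.990)) = 0.789 × 25.53 = 20.14 N.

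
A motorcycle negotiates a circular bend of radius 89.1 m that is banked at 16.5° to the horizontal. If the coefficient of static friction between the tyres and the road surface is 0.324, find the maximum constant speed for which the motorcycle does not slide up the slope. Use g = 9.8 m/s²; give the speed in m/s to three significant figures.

At the maximum speed, friction acts down the slope at its limiting value f = μN. Radially (horizontal, toward centre): N sinθ + μN cosθ = mv²/r. Vertically: N cosθ − μN sinθ = mg.
Dividing: v² = r g (sinθ + μcosθ)/(cosθ − μsinθ).
sinθ + μcosθ = 0.2840 + 0.324×0.9588 = 0.5947; cosθ − μsinθ = 0.9588 − 0.324×0.2840 = 0.8668.
v² = 89.1 × 9.8 × 0.5947/0.8668 = 599.1 m²/s², so v = 24.48 m/s.

24.5 m/s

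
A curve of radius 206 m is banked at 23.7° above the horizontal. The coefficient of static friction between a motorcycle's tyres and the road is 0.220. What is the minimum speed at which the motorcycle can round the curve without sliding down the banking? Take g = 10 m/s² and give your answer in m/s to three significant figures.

At the minimum speed, friction acts up the slope at its limiting value f = μN. Radially (horizontal, toward centre): N sinθ − μN cosθ = mv²/r. Vertically: N cosθ + μN sinθ = mg.
Dividing: v² = r g (sinθ − μcosθ)/(cosθ + μsinθ).
sinθ − μcosθ = 0.4019 − 0.220×0.9157 = 0.2005; cosθ + μsinθ = 0.9157 + 0.220×0.4019 = 1.004.
v² = 206 × 10.0 × 0.2005/1.004 = 411.4 m²/s², so v = 20.28 m/s.

20.3 m/s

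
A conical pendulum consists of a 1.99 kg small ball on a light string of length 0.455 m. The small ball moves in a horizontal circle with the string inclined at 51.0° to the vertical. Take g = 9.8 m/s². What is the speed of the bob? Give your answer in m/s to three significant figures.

The radius of the circle is r = L sinθ = 0.455 × sin 51.0° = 0.3536 m.
Horizontally T sinθ = mv²/r and vertically T cosθ = mg, so tanθ = v²/(rg).
v = √(r g tanθ) = √(0.3536 × 9.8 × 1.235) = √4.279 = 2.069 m/s.

2.07 m/s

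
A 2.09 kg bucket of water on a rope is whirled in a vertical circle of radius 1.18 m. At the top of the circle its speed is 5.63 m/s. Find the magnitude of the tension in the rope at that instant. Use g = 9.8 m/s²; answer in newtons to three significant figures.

35.7 N

At the top, both T and the weight mg point inward (toward the centre), so T + mg = mv²/r.
T = m(v²/r − g) = 2.09 × ((5.63)²/1.18 − 9.8) = 2.09 × (26.86 − 9.8) = 2.09 × 17.06 = 35.66 N.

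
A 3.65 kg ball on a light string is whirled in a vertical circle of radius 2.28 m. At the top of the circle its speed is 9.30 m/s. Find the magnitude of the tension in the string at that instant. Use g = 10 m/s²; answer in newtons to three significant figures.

102 N

At the top, both T and the weight mg point inward (toward the centre), so T + mg = mv²/r.
T = m(v²/r − g) = 3.65 × ((9.30)²/2.28 − 10.0) = 3.65 × (37.93 − 10.0) = 3.65 × 27.93 = 102.0 N.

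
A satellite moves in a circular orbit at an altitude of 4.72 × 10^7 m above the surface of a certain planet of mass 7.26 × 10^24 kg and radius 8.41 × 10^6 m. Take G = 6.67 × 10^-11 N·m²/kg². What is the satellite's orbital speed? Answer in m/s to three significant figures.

Orbital radius r = R + h = 8.41 × 10^6 + 4.72 × 10^7 = 5.561 × 10^7 m.
Gravity supplies the centripetal force: G M m / r² = m v² / r, so v = √(GM/r).
v = √(6.67 × 10^-11 × 7.26 × 10^24 / 5.561 × 10^7) = √(8.708 × 10^6) = 2951 m/s.

2950 m/s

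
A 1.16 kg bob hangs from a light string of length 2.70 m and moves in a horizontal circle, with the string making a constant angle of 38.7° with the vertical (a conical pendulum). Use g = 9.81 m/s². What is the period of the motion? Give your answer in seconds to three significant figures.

r = L sinθ = 1.688 m. From T sinθ = mω²r and T cosθ = mg: tanθ = ω²r/g, so ω² = g tanθ / r = g/(L cosθ).
ω = √(g/(L cosθ)) = √(9.81/(2.70 × 0.7804)) = √4.656 = 2.158 rad/s.
Period = 2π/ω = 2.912 s.

2.91 s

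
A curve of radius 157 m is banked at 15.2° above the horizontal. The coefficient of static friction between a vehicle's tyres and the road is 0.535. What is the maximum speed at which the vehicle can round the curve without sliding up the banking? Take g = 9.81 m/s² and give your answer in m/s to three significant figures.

38.1 m/s

At the maximum speed, friction acts down the slope at its limiting value f = μN. Radially (horizontal, toward centre): N sinθ + μN cosθ = mv²/r. Vertically: N cosθ − μN sinθ = mg.
Dividing: v² = r g (sinθ + μcosθ)/(cosθ − μsinθ).
sinθ + μcosθ = 0.2622 + 0.535×0.9650 = 0.7785; cosθ − μsinθ = 0.9650 − 0.535×0.2622 = 0.8247.
v² = 157 × 9.81 × 0.7785/0.8247 = 1454 m²/s², so v = 38.13 m/s.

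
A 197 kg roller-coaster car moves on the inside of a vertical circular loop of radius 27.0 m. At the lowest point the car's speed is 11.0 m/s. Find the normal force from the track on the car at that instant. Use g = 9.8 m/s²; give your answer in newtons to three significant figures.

2810 N

At the lowest point, N points up (toward the centre) and the weight mg points down (away from the centre), so the net inward force is N − mg = mv²/r.
N = m(v²/r + g) = 197 × ((11.0)²/27.0 + 9.8) = 197 × (4.481 + 9.8) = 197 × 14.28 = 2813 N.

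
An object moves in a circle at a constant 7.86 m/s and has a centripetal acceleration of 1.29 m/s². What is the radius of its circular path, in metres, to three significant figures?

a_c = v²/r ⇒ r = v²/a_c = (7.86)²/1.29 = 61.78/1.29 = 47.89 m.

47.9 m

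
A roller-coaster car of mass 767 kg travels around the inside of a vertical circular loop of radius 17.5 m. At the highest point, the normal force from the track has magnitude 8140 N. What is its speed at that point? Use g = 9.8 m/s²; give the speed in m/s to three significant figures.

At the top, N + mg = mv²/r, so v = √(r(N/m + g)) = √(17.5 × (8140/767 + 9.8)) = √(17.5 × 20.41) = √357.2 = 18.90 m/s.

18.9 m/s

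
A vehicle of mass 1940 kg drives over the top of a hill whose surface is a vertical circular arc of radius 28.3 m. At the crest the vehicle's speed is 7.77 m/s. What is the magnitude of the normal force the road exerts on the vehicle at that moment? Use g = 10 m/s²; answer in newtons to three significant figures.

At the crest the centripetal acceleration points downward (toward the centre of the arc), so mg − N = mv²/r.
N = m(g − v²/r) = 1940 × (10.0 − (7.77)²/28.3) = 1940 × (10.0 − 2.133) = 1940 × 7.867 = 15260 N.

15300 N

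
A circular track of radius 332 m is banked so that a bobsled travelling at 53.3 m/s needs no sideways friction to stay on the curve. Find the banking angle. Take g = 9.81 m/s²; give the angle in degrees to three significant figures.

For a frictionless banked turn: horizontally N sinθ = mv²/r and vertically N cosθ = mg.
Dividing: tanθ = v²/(r g) = (53.3)²/(332 × 9.81) = 2841/3257 = 0.8723.
θ = arctan(0.8723) = 41.10°.

41.1°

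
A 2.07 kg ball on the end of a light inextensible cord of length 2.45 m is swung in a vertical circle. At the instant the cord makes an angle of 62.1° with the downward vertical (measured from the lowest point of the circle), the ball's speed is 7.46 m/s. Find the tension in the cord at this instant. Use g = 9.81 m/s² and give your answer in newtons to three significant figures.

56.5 N

Take the radial direction toward the centre of the circle as positive. The component of the weight along the string toward the centre is −mg cos φ (φ measured from the bottom), so Newton's second law along the string gives T − mg cos φ = m v²/r.
cos 62.1° = 0.4679, so T = m(v²/r + g cos φ) = 2.07 × ((7.46)²/2.45 + 9.81 × 0.4679) = 2.07 × (22.71 + (4.590)) = 2.07 × 27.31 = 56.52 N.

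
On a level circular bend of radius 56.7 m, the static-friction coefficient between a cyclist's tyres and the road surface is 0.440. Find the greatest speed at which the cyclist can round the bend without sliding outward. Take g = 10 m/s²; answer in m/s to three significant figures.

Friction provides the centripetal force on a flat curve. At maximum speed it is at its limiting value: μ_s m g = m v²/r.
Mass cancels: v_max = √(μ_s g r) = √(0.440 × 10.0 × 56.7) = √249.5 = 15.79 m/s.

15.8 m/s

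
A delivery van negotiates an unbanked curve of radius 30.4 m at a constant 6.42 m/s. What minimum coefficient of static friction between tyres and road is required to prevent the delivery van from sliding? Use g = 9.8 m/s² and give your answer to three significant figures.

Friction provides the centripetal force: μ_s m g = m v²/r, so μ_s = v²/(g r) = (6.420)²/(9.8 × 30.4) = 41.22/297.9 = 0.1383.

0.138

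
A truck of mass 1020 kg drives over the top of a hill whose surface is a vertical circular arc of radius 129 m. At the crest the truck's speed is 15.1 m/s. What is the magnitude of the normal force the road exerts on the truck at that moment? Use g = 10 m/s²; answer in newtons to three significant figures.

8400 N

At the crest the centripetal acceleration points downward (toward the centre of the arc), so mg − N = mv²/r.
N = m(g − v²/r) = 1020 × (10.0 − (15.1)²/129) = 1020 × (10.0 − 1.768) = 1020 × 8.232 = 8397 N.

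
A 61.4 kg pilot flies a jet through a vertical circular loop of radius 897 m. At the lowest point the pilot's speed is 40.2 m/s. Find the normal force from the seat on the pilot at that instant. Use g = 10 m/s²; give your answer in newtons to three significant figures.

At the lowest point, N points up (toward the centre) and the weight mg points down (away from the centre), so the net inward force is N − mg = mv²/r.
N = m(v²/r + g) = 61.4 × ((40.2)²/897 + 10.0) = 61.4 × (1.802 + 10.0) = 61.4 × 11.80 = 724.6 N.

725 N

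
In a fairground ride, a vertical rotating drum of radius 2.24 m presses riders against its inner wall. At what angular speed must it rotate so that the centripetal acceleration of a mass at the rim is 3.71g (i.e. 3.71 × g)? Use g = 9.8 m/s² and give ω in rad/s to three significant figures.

4.03 rad/s

Centripetal acceleration a_c = ω²r. Setting ω²r = 3.71g:
ω = √(3.71g / r) = √(3.71 × 9.8 / 2.24) = √16.23 = 4.029 rad/s.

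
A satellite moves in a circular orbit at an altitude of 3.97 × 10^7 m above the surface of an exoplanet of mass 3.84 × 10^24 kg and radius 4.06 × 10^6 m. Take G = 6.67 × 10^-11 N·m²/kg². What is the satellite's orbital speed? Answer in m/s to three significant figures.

Orbital radius r = R + h = 4.06 × 10^6 + 3.97 × 10^7 = 4.376 × 10^7 m.
Gravity supplies the centripetal force: G M m / r² = m v² / r, so v = √(GM/r).
v = √(6.67 × 10^-11 × 3.84 × 10^24 / 4.376 × 10^7) = √(5.853 × 10^6) = 2419 m/s.

2420 m/s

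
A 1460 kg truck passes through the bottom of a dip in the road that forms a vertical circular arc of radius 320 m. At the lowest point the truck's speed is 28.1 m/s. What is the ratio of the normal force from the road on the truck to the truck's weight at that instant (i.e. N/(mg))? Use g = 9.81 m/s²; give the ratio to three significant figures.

1.25

At the bottom, N − mg = mv²/r, so N = m(v²/r + g) and N/(mg) = v²/(rg) + 1 = (28.1)²/(320 × 9.81) + 1 = 0.2515 + 1 = 1.252.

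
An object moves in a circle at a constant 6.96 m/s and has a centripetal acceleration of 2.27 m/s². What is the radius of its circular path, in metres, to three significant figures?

21.3 m

a_c = v²/r ⇒ r = v²/a_c = (6.96)²/2.27 = 48.44/2.27 = 21.34 m.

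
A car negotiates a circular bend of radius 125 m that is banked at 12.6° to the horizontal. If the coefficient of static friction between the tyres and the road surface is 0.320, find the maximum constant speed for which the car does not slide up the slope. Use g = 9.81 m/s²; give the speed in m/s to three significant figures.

26.8 m/s

At the maximum speed, friction acts down the slope at its limiting value f = μN. Radially (horizontal, toward centre): N sinθ + μN cosθ = mv²/r. Vertically: N cosθ − μN sinθ = mg.
Dividing: v² = r g (sinθ + μcosθ)/(cosθ − μsinθ).
sinθ + μcosθ = 0.2181 + 0.320×0.9759 = 0.5304; cosθ − μsinθ = 0.9759 − 0.320×0.2181 = 0.9061.
v² = 125 × 9.81 × 0.5304/0.9061 = 717.8 m²/s², so v = 26.79 m/s.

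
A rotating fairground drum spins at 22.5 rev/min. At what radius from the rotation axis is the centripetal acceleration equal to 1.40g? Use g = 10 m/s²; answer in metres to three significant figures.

ω = 22.5 rev/min × 2π/60 = 2.356 rad/s.
a_c = ω²r = 1.40g ⇒ r = 1.40 × 10.0 / (2.356)² = 14.00/5.552 = 2.522 m.

2.52 m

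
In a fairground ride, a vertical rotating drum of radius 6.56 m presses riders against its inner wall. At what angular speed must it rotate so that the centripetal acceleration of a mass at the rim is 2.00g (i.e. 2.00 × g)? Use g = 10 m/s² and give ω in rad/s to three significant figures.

1.75 rad/s

Centripetal acceleration a_c = ω²r. Setting ω²r = 2.00g:
ω = √(2.00g / r) = √(2.00 × 10.0 / 6.56) = √3.049 = 1.746 rad/s.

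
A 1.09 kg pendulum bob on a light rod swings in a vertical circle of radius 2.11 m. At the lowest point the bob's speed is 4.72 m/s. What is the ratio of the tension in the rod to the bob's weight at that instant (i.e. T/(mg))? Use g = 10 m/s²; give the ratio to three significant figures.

At the bottom, T − mg = mv²/r, so T = m(v²/r + g) and T/(mg) = v²/(rg) + 1 = (4.72)²/(2.11 × 10.0) + 1 = 1.056 + 1 = 2.056.

2.06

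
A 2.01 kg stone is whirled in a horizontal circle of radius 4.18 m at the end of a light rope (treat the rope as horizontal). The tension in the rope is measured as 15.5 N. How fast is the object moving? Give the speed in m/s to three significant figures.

5.68 m/s

T = m v²/r ⇒ v = √(T r / m) = √(15.5 × 4.18 / 2.01) = √32.23 = 5.677 m/s.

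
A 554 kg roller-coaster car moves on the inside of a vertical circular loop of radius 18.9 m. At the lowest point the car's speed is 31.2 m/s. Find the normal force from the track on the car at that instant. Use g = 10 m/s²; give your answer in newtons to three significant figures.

At the lowest point, N points up (toward the centre) and the weight mg points down (away from the centre), so the net inward force is N − mg = mv²/r.
N = m(v²/r + g) = 554 × ((31.2)²/18.9 + 10.0) = 554 × (51.50 + 10.0) = 554 × 61.50 = 34070 N.

34100 N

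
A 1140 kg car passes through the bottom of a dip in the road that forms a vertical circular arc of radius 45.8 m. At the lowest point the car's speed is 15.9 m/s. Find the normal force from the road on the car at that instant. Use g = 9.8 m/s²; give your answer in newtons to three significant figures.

17500 N

At the lowest point, N points up (toward the centre) and the weight mg points down (away from the centre), so the net inward force is N − mg = mv²/r.
N = m(v²/r + g) = 1140 × ((15.9)²/45.8 + 9.8) = 1140 × (5.520 + 9.8) = 1140 × 15.32 = 17460 N.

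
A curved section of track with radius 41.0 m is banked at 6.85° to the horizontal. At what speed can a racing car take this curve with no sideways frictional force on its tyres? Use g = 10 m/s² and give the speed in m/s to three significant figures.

7.02 m/s

On a frictionless banked curve, N sinθ = mv²/r and N cosθ = mg, so tanθ = v²/(rg).
v = √(r g tanθ) = √(41.0 × 10.0 × tan 6.85°) = √(41.0 × 10.0 × 0.1201) = √49.25 = 7.018 m/s.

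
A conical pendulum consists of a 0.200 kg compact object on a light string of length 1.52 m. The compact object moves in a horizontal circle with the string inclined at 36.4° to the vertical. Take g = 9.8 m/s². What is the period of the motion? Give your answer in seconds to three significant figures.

2.22 s

r = L sinθ = 0.9020 m. From T sinθ = mω²r and T cosθ = mg: tanθ = ω²r/g, so ω² = g tanθ / r = g/(L cosθ).
ω = √(g/(L cosθ)) = √(9.8/(1.52 × 0.8049)) = √8.010 = 2.830 rad/s.
Period = 2π/ω = 2.220 s.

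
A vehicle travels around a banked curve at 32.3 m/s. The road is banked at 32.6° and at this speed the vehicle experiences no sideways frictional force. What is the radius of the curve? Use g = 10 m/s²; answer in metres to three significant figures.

Frictionless banking: tanθ = v²/(rg), so r = v²/(g tanθ).
r = (32.3)²/(10.0 × tan 32.6°) = 1043/(10.0 × 0.6395) = 1043/6.395 = 163.1 m.

163 m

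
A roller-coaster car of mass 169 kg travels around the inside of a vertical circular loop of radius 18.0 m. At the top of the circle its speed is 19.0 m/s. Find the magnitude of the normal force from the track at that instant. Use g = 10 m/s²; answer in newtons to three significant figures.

1700 N

At the top, both N and the weight mg point inward (toward the centre), so N + mg = mv²/r.
N = m(v²/r − g) = 169 × ((19.0)²/18.0 − 10.0) = 169 × (20.06 − 10.0) = 169 × 10.06 = 1699 N.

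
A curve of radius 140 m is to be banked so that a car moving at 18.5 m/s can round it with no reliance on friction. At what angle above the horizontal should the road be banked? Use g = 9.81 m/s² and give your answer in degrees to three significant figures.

14.0°

With no friction, the horizontal component of the normal force provides the centripetal force: N sinθ = mv²/r, while N cosθ = mg vertically.
Dividing: tanθ = v²/(r g) = (18.5)²/(140 × 9.81) = 342.2/1373 = 0.2492.
θ = arctan(0.2492) = 13.99°.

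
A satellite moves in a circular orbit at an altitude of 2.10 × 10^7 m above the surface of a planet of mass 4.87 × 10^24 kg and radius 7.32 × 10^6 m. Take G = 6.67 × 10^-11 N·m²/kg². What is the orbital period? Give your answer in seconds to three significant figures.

52500 s

r = R + h = 7.32 × 10^6 + 2.10 × 10^7 = 2.832 × 10^7 m. Gravity provides the centripetal force: G M m / r² = m v² / r ⇒ v = √(GM/r) = 3387 m/s.
T = 2πr/v = 2π × 2.832 × 10^7 / 3387 = 52540 s.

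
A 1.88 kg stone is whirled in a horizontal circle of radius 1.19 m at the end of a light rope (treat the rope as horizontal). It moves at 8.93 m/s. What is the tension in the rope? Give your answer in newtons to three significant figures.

The tension is the only horizontal force, so it supplies the full centripetal force: T = m v²/r = 1.88 × (8.930)²/1.19 = 1.88 × 79.74/1.19 = 126.0 N.

126 N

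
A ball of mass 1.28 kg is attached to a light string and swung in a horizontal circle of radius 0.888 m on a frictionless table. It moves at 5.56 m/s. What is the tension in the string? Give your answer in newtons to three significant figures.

44.6 N

The tension is the only horizontal force, so it supplies the full centripetal force: T = m v²/r = 1.28 × (5.560)²/0.888 = 1.28 × 30.91/0.888 = 44.56 N.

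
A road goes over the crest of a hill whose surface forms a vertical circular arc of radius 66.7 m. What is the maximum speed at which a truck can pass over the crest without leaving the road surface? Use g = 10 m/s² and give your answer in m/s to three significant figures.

At the crest the centre of the circle is below the truck, so the net downward (centripetal) force is mg − N = mv²/r.
The truck leaves the road when N → 0, giving v_max = √(g r) = √(10.0 × 66.7) = 25.83 m/s.

25.8 m/s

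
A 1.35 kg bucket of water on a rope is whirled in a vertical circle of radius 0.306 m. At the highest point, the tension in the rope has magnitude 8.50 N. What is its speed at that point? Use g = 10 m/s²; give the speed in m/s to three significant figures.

At the top, T + mg = mv²/r, so v = √(r(T/m + g)) = √(0.306 × (8.50/1.35 + 10.0)) = √(0.306 × 16.30) = √4.987 = 2.233 m/s.

2.23 m/s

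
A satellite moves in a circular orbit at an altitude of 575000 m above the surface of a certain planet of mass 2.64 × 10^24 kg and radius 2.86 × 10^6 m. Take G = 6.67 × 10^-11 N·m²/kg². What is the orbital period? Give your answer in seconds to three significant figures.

3010 s

r = R + h = 2.86 × 10^6 + 575000 = 3.435 × 10^6 m. Gravity provides the centripetal force: G M m / r² = m v² / r ⇒ v = √(GM/r) = 7160 m/s.
T = 2πr/v = 2π × 3.435 × 10^6 / 7160 = 3014 s.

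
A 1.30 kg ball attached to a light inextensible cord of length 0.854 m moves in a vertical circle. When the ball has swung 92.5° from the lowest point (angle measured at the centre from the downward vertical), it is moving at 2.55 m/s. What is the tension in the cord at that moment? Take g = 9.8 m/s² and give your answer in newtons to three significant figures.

9.34 N

Take the radial direction toward the centre of the circle as positive. The component of the weight along the string toward the centre is −mg cos φ (φ measured from the bottom), so Newton's second law along the string gives T − mg cos φ = m v²/r.
cos 92.5° = -0.04362, so T = m(v²/r + g cos φ) = 1.30 × ((2.55)²/0.854 + 9.8 × -0.04362) = 1.30 × (7.614 + (-0.4275)) = 1.30 × 7.187 = 9.343 N.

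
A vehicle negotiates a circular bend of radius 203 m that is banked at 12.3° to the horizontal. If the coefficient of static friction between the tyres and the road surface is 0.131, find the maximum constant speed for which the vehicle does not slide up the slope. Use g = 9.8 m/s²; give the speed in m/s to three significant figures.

26.7 m/s

At the maximum speed, friction acts down the slope at its limiting value f = μN. Radially (horizontal, toward centre): N sinθ + μN cosθ = mv²/r. Vertically: N cosθ − μN sinθ = mg.
Dividing: v² = r g (sinθ + μcosθ)/(cosθ − μsinθ).
sinθ + μcosθ = 0.2130 + 0.131×0.9770 = 0.3410; cosθ − μsinθ = 0.9770 − 0.131×0.2130 = 0.9491.
v² = 203 × 9.8 × 0.3410/0.9491 = 714.8 m²/s², so v = 26.74 m/s.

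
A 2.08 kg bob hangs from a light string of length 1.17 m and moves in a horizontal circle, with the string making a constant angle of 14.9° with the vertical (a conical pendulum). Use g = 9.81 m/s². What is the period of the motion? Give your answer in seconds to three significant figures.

2.13 s

r = L sinθ = 0.3008 m. From T sinθ = mω²r and T cosθ = mg: tanθ = ω²r/g, so ω² = g tanθ / r = g/(L cosθ).
ω = √(g/(L cosθ)) = √(9.81/(1.17 × 0.9664)) = √8.676 = 2.946 rad/s.
Period = 2π/ω = 2.133 s.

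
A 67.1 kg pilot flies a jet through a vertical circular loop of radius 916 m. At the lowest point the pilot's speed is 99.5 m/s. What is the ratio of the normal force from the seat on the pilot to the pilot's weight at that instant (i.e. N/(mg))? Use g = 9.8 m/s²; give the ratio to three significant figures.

At the bottom, N − mg = mv²/r, so N = m(v²/r + g) and N/(mg) = v²/(rg) + 1 = (99.5)²/(916 × 9.8) + 1 = 1.103 + 1 = 2.103.

2.10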